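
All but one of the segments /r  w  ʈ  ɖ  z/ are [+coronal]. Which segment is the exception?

/w/ is the labial-velar glide, which is [-coronal]; the rest — /r, z, ʈ, ɖ/ — are [+coronal].

w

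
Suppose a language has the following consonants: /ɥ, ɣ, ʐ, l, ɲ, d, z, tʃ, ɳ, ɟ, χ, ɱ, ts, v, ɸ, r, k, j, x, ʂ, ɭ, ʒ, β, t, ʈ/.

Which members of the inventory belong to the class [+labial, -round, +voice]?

Among the inventory, the [+labial] segments are /ɥ, ɱ, v, ɸ, β/.
Intersecting with [-round] gives /ɱ, v, ɸ, β/.
Then [+voice] leaves /ɱ, v, β/.

ɱ, v, β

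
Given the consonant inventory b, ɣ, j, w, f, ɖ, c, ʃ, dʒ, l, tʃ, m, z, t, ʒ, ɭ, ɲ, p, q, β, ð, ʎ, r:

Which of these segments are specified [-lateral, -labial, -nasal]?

ɣ, j, ɖ, c, ʃ, dʒ, tʃ, z, t, ʒ, q, ð, r

Checking each segment against [-lateral], [-labial], [-nasal]: /ɣ/ (voiced velar fricative), /j/ (palatal glide), /ɖ/ (voiced retroflex stop), /c/ (voiceless palatal stop), /ʃ/ (voiceless postalveolar fricative), /dʒ/ (voiced postalveolar affricate), among others, satisfy every feature; every other segment in the inventory fails at least one.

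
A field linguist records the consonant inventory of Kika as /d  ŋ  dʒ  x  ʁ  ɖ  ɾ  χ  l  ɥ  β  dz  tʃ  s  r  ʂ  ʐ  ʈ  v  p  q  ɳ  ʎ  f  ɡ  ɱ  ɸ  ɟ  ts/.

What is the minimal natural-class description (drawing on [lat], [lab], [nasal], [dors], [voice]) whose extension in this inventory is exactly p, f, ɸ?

/p, f, ɸ/ are all [−voice], [+labial], and no other segment in the inventory matches both values. Dropping any one of them over-generates: [+labial] alone would also admit /ɥ, β, v, ɱ/; [−voice] alone would also admit /x, χ, tʃ, s, …/. No other single listed feature picks out exactly this set either, so fewer than two features will not do.

[−voice, +lab]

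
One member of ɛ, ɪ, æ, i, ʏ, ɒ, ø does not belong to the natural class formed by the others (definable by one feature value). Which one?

/ʏ, ɛ, ɪ, ø, æ, i/ are all [−back], but /ɒ/ (low back rounded vowel) is [+back]. No other single segment can be removed to leave a set sharing one feature value that the removed segment lacks, so /ɒ/ is the odd one out.

ɒ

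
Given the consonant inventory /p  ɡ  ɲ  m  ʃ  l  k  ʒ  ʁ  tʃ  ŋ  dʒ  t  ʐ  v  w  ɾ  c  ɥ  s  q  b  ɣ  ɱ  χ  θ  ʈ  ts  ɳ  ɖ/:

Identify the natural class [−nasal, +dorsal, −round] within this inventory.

ɡ, k, ʁ, c, q, ɣ, χ

Checking each segment against [−nasal], [+dorsal], [−round]: /ɡ/ (voiced velar stop), /k/ (voiceless velar stop), /ʁ/ (voiced uvular fricative), /c/ (voiceless palatal stop), /q/ (voiceless uvular stop), /ɣ/ (voiced velar fricative), among others, satisfy every feature; every other segment in the inventory fails at least one.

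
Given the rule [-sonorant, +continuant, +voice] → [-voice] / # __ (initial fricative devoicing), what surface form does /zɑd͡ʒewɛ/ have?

[sɑd͡ʒewɛ]

The only segment in the rule's environment that also matches [-sonorant, +continuant, +voice] is /z/. Applying [-voice] turns the voiced alveolar fricative into /s/ (voiceless alveolar fricative), giving [sɑd͡ʒewɛ].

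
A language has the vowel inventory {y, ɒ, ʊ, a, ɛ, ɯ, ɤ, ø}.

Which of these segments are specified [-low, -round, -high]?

Checking each segment against [-low], [-round], [-high]: /ɛ/ (mid front unrounded lax vowel), /ɤ/ (mid back unrounded tense vowel) satisfy every feature; every other segment in the inventory fails at least one.

ɛ, ɤ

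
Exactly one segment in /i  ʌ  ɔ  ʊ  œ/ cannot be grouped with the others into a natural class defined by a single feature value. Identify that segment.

i

[tense] groups all but one: /œ, ɔ, ʌ, ʊ/ share [-tense] while /i/ (high front unrounded tense vowel) alone is [+tense]. Removing any other segment would not leave a single-feature class that excludes it.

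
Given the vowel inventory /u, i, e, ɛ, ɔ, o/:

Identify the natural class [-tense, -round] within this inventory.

The [-tense] segments are /ɛ, ɔ/.
Then [-round] leaves /ɛ/.

ɛ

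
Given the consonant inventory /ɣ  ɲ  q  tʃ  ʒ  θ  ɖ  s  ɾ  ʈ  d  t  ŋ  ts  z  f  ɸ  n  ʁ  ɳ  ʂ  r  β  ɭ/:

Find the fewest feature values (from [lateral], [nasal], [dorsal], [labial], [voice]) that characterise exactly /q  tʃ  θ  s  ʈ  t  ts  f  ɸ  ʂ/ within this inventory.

The target set is precisely the extension of [-voice] in this inventory.

[-voice]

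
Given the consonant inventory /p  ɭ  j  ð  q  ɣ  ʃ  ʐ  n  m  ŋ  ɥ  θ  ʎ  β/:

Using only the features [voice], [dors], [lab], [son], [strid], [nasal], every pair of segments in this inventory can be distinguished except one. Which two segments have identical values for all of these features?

Both /j/ and /ʎ/ are [+voice], [+dorsal], [-labial], [+sonorant], [-strident], [-nasal]. Since the list omits [lateral] — which does distinguish the palatal glide from the palatal lateral approximant — this pair collapses; all other pairs remain distinct.

j, ʎ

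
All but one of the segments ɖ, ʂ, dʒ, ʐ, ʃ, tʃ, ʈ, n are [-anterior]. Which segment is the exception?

/ʂ, tʃ, ʐ, ʃ, ɖ, ʈ, dʒ/ are all [-anterior]; /n/ (alveolar nasal) is [+anterior].

n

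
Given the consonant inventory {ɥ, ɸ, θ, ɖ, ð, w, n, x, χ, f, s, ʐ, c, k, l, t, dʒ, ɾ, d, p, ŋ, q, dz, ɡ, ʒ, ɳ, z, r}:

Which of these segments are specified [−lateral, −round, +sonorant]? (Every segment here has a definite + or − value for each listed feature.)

n, ɾ, ŋ, ɳ, r

Checking each segment against [−lateral], [−round], [+sonorant]: /n/ (alveolar nasal), /ɾ/ (alveolar tap), /ŋ/ (velar nasal), /ɳ/ (retroflex nasal), /r/ (alveolar trill) satisfy every feature; every other segment in the inventory fails at least one.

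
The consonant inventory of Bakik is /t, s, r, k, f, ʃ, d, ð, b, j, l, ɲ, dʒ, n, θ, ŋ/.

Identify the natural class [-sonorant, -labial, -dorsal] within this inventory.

Checking each segment against [-sonorant], [-labial], [-dorsal]: /t/ (voiceless alveolar stop), /s/ (voiceless alveolar fricative), /ʃ/ (voiceless postalveolar fricative), /d/ (voiced alveolar stop), /ð/ (voiced dental fricative), /dʒ/ (voiced postalveolar affricate), among others, satisfy every feature; every other segment in the inventory fails at least one.

t, s, ʃ, d, ð, dʒ, θ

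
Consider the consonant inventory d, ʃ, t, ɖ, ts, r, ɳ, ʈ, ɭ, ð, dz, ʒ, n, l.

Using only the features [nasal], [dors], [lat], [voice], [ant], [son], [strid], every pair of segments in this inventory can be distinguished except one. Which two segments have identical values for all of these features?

/d/ (voiced alveolar stop) and /ð/ (voiced dental fricative) are both [−nasal], [−dorsal], [−lateral], [+voice], [+anterior], [−sonorant], [−strident], so none of the listed features separates them. (They do differ in [continuant] and [distributed], which are not among the given features.) Every other pair in the inventory differs on at least one listed feature.

d, ð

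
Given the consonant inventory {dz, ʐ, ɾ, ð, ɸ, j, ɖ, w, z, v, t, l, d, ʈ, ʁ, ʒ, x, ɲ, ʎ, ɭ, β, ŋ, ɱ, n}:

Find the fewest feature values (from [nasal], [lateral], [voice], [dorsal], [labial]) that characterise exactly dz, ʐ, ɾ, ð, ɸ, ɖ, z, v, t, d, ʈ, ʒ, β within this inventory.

[-nasal, -lateral, -dorsal]

The class [-nasal], [-lateral], [-dorsal] has exactly /dz, ʐ, ɾ, ð, ɸ, ɖ, z, v, t, d, ʈ, ʒ, β/ as its extension in this inventory. No smaller conjunction from the listed features achieves this: [-lateral, -dorsal] alone would also admit /ɱ, n/; [-nasal, -dorsal] alone would also admit /l, ɭ/; [-nasal, -lateral] alone would also admit /j, w, ʁ, x/; and checking the remaining two-feature bundles turns up none with this extension.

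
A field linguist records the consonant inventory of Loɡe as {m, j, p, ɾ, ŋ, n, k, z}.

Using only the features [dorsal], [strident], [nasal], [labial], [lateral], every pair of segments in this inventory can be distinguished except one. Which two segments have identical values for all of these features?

j, k

/j/ (palatal glide) and /k/ (voiceless velar stop) are both [+dorsal], [−strident], [−nasal], [−labial], [−lateral], so none of the listed features separates them. (They do differ in [sonorant], [voice], [continuant] and [back], which are not among the given features.) Every other pair in the inventory differs on at least one listed feature.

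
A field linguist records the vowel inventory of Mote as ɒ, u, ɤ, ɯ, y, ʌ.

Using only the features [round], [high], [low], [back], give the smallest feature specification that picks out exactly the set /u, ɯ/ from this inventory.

Every target segment is [+high], [+back]; each remaining inventory member fails at least one of these. Each conjunct is needed — [+back] alone would also admit /ɒ, ɤ, ʌ/; [+high] alone would also admit /y/ — and no other single listed feature has exactly this extension, so two is the minimum.

[+high, +back]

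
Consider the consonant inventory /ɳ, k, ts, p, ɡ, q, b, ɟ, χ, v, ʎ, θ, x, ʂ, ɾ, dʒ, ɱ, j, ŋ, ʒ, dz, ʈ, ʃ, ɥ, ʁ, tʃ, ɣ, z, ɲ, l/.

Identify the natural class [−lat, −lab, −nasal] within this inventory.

k, ts, ɡ, q, ɟ, χ, θ, x, ʂ, ɾ, dʒ, j, ʒ, dz, ʈ, ʃ, ʁ, tʃ, ɣ, z

Eliminate segments failing any feature: /ɳ, ŋ, ɲ/ are [+nasal]; /p, b, v, ɱ, ɥ/ are [+labial]; /ʎ, l/ are [+lateral]. The remaining /k, ts, ɡ, q, ɟ, χ, θ, x, ʂ, ɾ, dʒ, j, ʒ, dz, ʈ, ʃ, ʁ, tʃ, ɣ, z/ satisfy [−lateral], [−labial], [−nasal].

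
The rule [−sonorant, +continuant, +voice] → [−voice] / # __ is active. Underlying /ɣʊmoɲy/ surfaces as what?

[xʊmoɲy]

/ɣ/ satisfies [−sonorant, +continuant, +voice] and sits in # __. The [−voice] counterpart of the voiced velar fricative is /x/. Other segments in /ɣʊmoɲy/ either fail the structural description or are not in the environment, so the surface form is [xʊmoɲy].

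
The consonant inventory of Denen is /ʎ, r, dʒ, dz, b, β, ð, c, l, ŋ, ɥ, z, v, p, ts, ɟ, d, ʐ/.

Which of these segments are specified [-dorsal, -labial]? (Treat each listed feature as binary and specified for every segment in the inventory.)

Eliminate segments failing any feature: /ʎ, c, ŋ, ɥ, ɟ/ are [+dorsal]; /b, β, v, p/ are [+labial]. The remaining /r, dʒ, dz, ð, l, z, ts, d, ʐ/ satisfy [-dorsal], [-labial].

r, dʒ, dz, ð, l, z, ts, d, ʐ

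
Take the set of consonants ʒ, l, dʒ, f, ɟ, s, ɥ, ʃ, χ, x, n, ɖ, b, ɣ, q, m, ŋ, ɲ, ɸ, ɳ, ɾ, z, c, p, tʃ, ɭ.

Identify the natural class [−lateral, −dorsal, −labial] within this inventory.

ʒ, dʒ, s, ʃ, n, ɖ, ɳ, ɾ, z, tʃ

Eliminate segments failing any feature: /l, ɭ/ are [+lateral]; /f, b, m, ɸ, p/ are [+labial]; /ɟ, ɥ, χ, x, ɣ, q, ŋ, ɲ, c/ are [+dorsal]. The remaining /ʒ, dʒ, s, ʃ, n, ɖ, ɳ, ɾ, z, tʃ/ satisfy [−lateral], [−dorsal], [−labial].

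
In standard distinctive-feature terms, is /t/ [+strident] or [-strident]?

/t/ is the voiceless alveolar stop. The feature [strident] marks segments high-amplitude, high-frequency frication (the sibilants); /t/ lacks this property, so it is [-strident].

[-strident]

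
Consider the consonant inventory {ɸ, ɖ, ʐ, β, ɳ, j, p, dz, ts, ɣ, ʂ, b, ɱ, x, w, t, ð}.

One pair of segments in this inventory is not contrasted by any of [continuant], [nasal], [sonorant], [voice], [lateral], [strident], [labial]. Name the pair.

ɣ, ð

Both /ɣ/ and /ð/ are [+continuant], [-nasal], [-sonorant], [+voice], [-lateral], [-strident], [-labial]. Since the list omits [coronal] and [dorsal] — which do distinguish the voiced velar fricative from the voiced dental fricative — this pair collapses; all other pairs remain distinct.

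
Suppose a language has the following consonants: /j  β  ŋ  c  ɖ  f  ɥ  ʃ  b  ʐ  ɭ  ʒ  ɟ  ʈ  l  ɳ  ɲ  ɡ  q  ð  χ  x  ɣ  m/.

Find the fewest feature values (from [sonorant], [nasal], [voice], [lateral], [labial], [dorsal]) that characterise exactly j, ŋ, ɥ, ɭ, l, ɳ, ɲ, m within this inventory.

[+sonorant]

/j, ŋ, ɥ, ɭ, l, ɳ, ɲ, m/ are exactly the [+sonorant] segments in the inventory, so a single feature suffices.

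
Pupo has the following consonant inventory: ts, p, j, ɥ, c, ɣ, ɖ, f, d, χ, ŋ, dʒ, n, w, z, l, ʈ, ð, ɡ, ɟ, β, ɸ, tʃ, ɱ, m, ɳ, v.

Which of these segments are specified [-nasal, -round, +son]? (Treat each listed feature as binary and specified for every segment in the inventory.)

j, l

Checking each segment against [-nasal], [-round], [+sonorant]: /j/ (palatal glide), /l/ (alveolar lateral approximant) satisfy every feature; every other segment in the inventory fails at least one.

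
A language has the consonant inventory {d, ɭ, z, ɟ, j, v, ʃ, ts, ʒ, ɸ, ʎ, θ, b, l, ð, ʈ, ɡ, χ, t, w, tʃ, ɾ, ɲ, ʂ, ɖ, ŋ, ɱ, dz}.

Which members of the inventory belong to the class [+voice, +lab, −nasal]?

v, b, w

Eliminate segments failing any feature: /d, ɭ, z, ɟ, j, ʒ, ʎ, l, ð, ɡ, ɾ, ɲ, ɖ, ŋ, dz/ are [−labial]; /ʃ, ts, ɸ, θ, ʈ, χ, t, tʃ, ʂ/ are [−voice]; /ɱ/ is [+nasal]. The remaining /v, b, w/ satisfy [+voice], [+labial], [−nasal].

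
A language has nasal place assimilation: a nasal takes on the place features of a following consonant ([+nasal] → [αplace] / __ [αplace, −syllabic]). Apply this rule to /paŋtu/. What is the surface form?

The only nasal preceding a consonant is /ŋ/ before /t/. /t/ is [+coronal], so /ŋ/ → /n/, giving [pantu].

[pantu]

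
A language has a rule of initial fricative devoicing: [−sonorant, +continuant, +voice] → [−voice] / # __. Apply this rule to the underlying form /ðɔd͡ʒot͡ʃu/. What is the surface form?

[θɔd͡ʒot͡ʃu]

The only segment in the rule's environment that also matches [−sonorant, +continuant, +voice] is /ð/. Applying [−voice] turns the voiced dental fricative into /θ/ (voiceless dental fricative), giving [θɔd͡ʒot͡ʃu].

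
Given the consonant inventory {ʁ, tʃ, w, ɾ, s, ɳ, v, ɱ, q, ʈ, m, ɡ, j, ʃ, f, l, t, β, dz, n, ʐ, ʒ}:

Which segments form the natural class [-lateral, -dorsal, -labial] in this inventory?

Checking each segment against [-lateral], [-dorsal], [-labial]: /tʃ/ (voiceless postalveolar affricate), /ɾ/ (alveolar tap), /s/ (voiceless alveolar fricative), /ɳ/ (retroflex nasal), /ʈ/ (voiceless retroflex stop), /ʃ/ (voiceless postalveolar fricative), among others, satisfy every feature; every other segment in the inventory fails at least one.

tʃ, ɾ, s, ɳ, ʈ, ʃ, t, dz, n, ʐ, ʒ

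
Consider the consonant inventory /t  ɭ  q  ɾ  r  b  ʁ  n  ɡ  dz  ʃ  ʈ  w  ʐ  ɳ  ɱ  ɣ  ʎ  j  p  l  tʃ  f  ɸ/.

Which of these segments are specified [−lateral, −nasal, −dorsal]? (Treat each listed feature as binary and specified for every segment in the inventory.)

t, ɾ, r, b, dz, ʃ, ʈ, ʐ, p, tʃ, f, ɸ

First, the [−lateral] segments are /t, q, ɾ, r, b, ʁ, n, ɡ, dz, ʃ, ʈ, w, ʐ, ɳ, ɱ, ɣ, j, p, tʃ, f, ɸ/.
Among these, [−nasal] gives /t, q, ɾ, r, b, ʁ, ɡ, dz, ʃ, ʈ, w, ʐ, ɣ, j, p, tʃ, f, ɸ/.
Within that set, [−dorsal] leaves /t, ɾ, r, b, dz, ʃ, ʈ, ʐ, p, tʃ, f, ɸ/.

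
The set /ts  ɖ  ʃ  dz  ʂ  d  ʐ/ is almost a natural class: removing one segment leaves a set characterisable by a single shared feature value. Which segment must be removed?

ʃ

The remaining segments after removing /ʃ/ share [−distributed]; /ʃ/ (voiceless postalveolar fricative) is [+distributed]. For every other candidate removal, the leftover set fails to share any single feature value that the removed segment lacks.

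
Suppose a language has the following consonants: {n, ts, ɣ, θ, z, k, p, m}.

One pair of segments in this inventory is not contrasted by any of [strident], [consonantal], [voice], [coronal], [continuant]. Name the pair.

p, k

Both /p/ and /k/ are [-strident], [+consonantal], [-voice], [-coronal], [-continuant]. Since the list omits [labial] and [dorsal] — which do distinguish the voiceless bilabial stop from the voiceless velar stop — this pair collapses; all other pairs remain distinct.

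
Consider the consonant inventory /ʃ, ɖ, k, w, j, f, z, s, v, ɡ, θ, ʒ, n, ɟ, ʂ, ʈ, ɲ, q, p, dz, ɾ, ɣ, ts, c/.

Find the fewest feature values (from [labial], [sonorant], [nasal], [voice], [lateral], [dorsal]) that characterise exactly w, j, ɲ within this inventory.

[+sonorant, +dorsal]

/w, j, ɲ/ are all [+sonorant], [+dorsal], and no other segment in the inventory matches both values. Dropping any one of them over-generates: [+dorsal] alone would also admit /k, ɡ, ɟ, q, …/; [+sonorant] alone would also admit /n, ɾ/. No other single listed feature picks out exactly this set either, so fewer than two features will not do.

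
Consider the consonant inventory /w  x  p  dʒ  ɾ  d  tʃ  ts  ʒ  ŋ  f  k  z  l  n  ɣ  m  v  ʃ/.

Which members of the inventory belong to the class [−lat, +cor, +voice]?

dʒ, ɾ, d, ʒ, z, n

Eliminate segments failing any feature: /w, x, p, ŋ, f, k, ɣ, m, v/ are [−coronal]; /tʃ, ts, ʃ/ are [−voice]; /l/ is [+lateral]. The remaining /dʒ, ɾ, d, ʒ, z, n/ satisfy [−lateral], [+coronal], [+voice].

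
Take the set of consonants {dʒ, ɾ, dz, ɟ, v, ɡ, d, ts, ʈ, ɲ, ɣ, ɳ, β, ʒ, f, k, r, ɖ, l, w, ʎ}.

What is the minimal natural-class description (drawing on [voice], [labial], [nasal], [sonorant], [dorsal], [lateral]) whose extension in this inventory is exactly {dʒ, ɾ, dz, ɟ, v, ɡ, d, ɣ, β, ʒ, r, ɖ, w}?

[+voice, -nasal, -lateral]

The class [+voice], [-nasal], [-lateral] has exactly /dʒ, ɾ, dz, ɟ, v, ɡ, d, ɣ, β, ʒ, r, ɖ, w/ as its extension in this inventory. No smaller conjunction from the listed features achieves this: [-nasal, -lateral] alone would also admit /ts, ʈ, f, k/; [+voice, -lateral] alone would also admit /ɲ, ɳ/; [+voice, -nasal] alone would also admit /l, ʎ/; and checking the remaining two-feature bundles turns up none with this extension.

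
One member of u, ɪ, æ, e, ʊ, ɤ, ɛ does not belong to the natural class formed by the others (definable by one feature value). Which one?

æ

/e, u, ɪ, ɤ, ɛ, ʊ/ are all [−low], but /æ/ (low front unrounded vowel) is [+low]. No other single segment can be removed to leave a set sharing one feature value that the removed segment lacks, so /æ/ is the odd one out.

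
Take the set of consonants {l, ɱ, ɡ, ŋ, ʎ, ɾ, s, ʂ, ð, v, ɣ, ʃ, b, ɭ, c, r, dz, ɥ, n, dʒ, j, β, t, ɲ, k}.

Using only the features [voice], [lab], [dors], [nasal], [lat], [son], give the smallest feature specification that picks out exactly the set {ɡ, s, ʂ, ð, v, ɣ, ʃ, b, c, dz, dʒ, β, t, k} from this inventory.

[-son]

/ɡ, s, ʂ, ð, v, ɣ, ʃ, b, c, dz, dʒ, β, t, k/ are exactly the [-sonorant] segments in the inventory, so a single feature suffices.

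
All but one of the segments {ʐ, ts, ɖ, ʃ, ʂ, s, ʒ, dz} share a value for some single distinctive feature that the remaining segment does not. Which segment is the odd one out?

ɖ

/ts, ʒ, ʂ, ʃ, ʐ, dz, s/ are all [+strident], but /ɖ/ (voiced retroflex stop) is [−strident]. No other single segment can be removed to leave a set sharing one feature value that the removed segment lacks, so /ɖ/ is the odd one out.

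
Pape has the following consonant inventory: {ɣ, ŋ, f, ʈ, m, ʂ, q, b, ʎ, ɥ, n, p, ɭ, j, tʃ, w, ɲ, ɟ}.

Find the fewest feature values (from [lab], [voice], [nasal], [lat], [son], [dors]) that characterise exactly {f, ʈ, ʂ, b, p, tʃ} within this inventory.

/f, ʈ, ʂ, b, p, tʃ/ are all [−sonorant], [−dorsal], and no other segment in the inventory matches both values. Dropping any one of them over-generates: [−dorsal] alone would also admit /m, n, ɭ/; [−sonorant] alone would also admit /ɣ, q, ɟ/. No other single listed feature picks out exactly this set either, so fewer than two features will not do.

[−son, −dors]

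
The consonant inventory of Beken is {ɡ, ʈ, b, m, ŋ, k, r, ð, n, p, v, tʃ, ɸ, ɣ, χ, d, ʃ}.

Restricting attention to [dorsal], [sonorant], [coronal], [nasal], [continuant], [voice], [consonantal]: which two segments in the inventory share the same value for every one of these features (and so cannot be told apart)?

tʃ, ʈ

On the given features, /tʃ/ and /ʈ/ have an identical profile: [−dorsal], [−sonorant], [+coronal], [−nasal], [−continuant], [−voice], [+consonantal]. No other two segments in the inventory coincide on all 7 features. (They do differ in [strident], [delayed release] and [distributed], which are not among the given features.)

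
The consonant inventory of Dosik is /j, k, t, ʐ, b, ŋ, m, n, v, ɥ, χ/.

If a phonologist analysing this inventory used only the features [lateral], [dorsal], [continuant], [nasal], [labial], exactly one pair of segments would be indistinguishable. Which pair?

χ, j

/χ/ (voiceless uvular fricative) and /j/ (palatal glide) are both [−lateral], [+dorsal], [+continuant], [−nasal], [−labial], so none of the listed features separates them. (They do differ in [sonorant], [voice], [high] and [back], which are not among the given features.) Every other pair in the inventory differs on at least one listed feature.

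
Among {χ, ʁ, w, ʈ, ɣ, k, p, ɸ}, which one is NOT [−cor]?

/p, ɣ, ɸ, w, ʁ, χ, k/ are all [−coronal]; /ʈ/ (voiceless retroflex stop) is [+coronal].

ʈ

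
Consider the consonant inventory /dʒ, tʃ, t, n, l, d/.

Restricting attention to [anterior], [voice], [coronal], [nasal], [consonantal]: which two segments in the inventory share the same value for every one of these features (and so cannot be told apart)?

d, l

/d/ (voiced alveolar stop) and /l/ (alveolar lateral approximant) are both [+anterior], [+voice], [+coronal], [−nasal], [+consonantal], so none of the listed features separates them. (They do differ in [sonorant] and [lateral], which are not among the given features.) Every other pair in the inventory differs on at least one listed feature.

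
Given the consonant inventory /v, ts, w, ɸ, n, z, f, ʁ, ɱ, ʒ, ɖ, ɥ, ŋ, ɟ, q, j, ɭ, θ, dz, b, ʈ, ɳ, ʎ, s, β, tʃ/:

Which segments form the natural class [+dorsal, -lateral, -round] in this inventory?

Among the inventory, the [+dorsal] segments are /w, ʁ, ɥ, ŋ, ɟ, q, j, ʎ/.
Then [-lateral] gives /w, ʁ, ɥ, ŋ, ɟ, q, j/.
Of those, [-round] leaves /ʁ, ŋ, ɟ, q, j/.

ʁ, ŋ, ɟ, q, j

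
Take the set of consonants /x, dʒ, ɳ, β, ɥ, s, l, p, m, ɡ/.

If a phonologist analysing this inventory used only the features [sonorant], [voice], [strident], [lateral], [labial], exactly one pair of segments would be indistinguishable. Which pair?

/m/ (bilabial nasal) and /ɥ/ (labial-palatal glide) are both [+sonorant], [+voice], [−strident], [−lateral], [+labial], so none of the listed features separates them. (They do differ in [nasal], [continuant], [round] and [dorsal], which are not among the given features.) Every other pair in the inventory differs on at least one listed feature.

m, ɥ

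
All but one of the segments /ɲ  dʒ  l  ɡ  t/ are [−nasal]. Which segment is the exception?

ɲ

Every segment except /ɲ/ is [−nasal]. /ɲ/ (palatal nasal) is [+nasal], so it is the exception.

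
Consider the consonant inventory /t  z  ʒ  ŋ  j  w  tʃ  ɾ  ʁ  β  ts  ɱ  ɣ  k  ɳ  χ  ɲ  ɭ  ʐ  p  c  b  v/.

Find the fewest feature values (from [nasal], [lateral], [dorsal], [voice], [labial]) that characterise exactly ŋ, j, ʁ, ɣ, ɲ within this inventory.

/ŋ, j, ʁ, ɣ, ɲ/ are all [+voice], [-labial], [+dorsal], and no other segment in the inventory matches all three values. Dropping any one of them over-generates: [-labial, +dorsal] alone would also admit /k, χ, c/; [+voice, +dorsal] alone would also admit /w/; [+voice, -labial] alone would also admit /z, ʒ, ɾ, ɳ, …/. No other combination of two listed features picks out exactly this set either, so fewer than three features will not do.

[+voice, -labial, +dorsal]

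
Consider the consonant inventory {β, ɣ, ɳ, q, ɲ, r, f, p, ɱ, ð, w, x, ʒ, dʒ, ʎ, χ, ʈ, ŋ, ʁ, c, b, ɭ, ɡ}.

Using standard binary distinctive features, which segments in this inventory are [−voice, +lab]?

f, p

The [−voice] segments are /q, f, p, x, χ, ʈ, c/.
Within that set, [+labial] leaves /f, p/.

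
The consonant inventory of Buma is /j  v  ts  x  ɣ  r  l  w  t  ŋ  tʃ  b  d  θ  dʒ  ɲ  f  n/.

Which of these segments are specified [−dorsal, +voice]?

v, r, l, b, d, dʒ, n

Checking each segment against [−dorsal], [+voice]: /v/ (voiced labiodental fricative), /r/ (alveolar trill), /l/ (alveolar lateral approximant), /b/ (voiced bilabial stop), /d/ (voiced alveolar stop), /dʒ/ (voiced postalveolar affricate), among others, satisfy every feature; every other segment in the inventory fails at least one.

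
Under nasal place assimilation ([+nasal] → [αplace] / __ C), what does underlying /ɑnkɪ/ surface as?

The only nasal preceding a consonant is /n/ before /k/. /k/ is [+dorsal], so /n/ → /ŋ/, giving [ɑŋkɪ].

[ɑŋkɪ]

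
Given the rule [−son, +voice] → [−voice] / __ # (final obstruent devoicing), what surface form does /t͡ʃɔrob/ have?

The only segment in the rule's environment that also matches [−son, +voice] is /b/. Applying [−voice] turns the voiced bilabial stop into /p/ (voiceless bilabial stop), giving [t͡ʃɔrop].

[t͡ʃɔrop]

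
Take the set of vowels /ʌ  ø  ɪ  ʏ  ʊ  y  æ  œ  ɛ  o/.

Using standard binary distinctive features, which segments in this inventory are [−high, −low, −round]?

ʌ, ɛ

Eliminate segments failing any feature: /ø, œ, o/ are [+round]; /ɪ, ʏ, ʊ, y/ are [+high]; /æ/ is [+low]. The remaining /ʌ, ɛ/ satisfy [−high], [−low], [−round].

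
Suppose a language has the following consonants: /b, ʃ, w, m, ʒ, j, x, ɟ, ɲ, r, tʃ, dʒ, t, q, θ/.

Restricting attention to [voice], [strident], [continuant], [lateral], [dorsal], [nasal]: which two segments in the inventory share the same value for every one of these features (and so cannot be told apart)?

On the given features, /j/ and /w/ have an identical profile: [+voice], [−strident], [+continuant], [−lateral], [+dorsal], [−nasal]. No other two segments in the inventory coincide on all 6 features. (They do differ in [labial], [round] and [back], which are not among the given features.)

j, w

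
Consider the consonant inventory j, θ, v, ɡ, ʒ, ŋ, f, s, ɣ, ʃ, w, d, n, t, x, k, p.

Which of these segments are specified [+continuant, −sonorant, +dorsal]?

Checking each segment against [+continuant], [−sonorant], [+dorsal]: /ɣ/ (voiced velar fricative), /x/ (voiceless velar fricative) satisfy every feature; every other segment in the inventory fails at least one.

ɣ, x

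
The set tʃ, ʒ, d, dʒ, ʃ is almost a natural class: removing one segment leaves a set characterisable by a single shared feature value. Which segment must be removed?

d

[strident] (equivalently [anterior], [distributed]) groups all but one: /ʃ, tʃ, dʒ, ʒ/ share [+strident] while /d/ (voiced alveolar stop) alone is [-strident]. Removing any other segment would not leave a single-feature class that excludes it.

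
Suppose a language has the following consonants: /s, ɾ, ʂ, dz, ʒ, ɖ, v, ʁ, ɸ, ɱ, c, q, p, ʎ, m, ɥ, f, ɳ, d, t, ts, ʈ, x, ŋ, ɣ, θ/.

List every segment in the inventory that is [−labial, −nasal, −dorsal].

s, ɾ, ʂ, dz, ʒ, ɖ, d, t, ts, ʈ, θ

Checking each segment against [−labial], [−nasal], [−dorsal]: /s/ (voiceless alveolar fricative), /ɾ/ (alveolar tap), /ʂ/ (voiceless retroflex fricative), /dz/ (voiced alveolar affricate), /ʒ/ (voiced postalveolar fricative), /ɖ/ (voiced retroflex stop), among others, satisfy every feature; every other segment in the inventory fails at least one.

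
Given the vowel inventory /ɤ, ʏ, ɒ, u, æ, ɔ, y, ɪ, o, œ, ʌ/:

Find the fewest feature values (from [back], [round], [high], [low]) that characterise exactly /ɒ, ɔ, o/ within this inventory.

[-high, +back, +round]

The class [-high], [+back], [+round] has exactly /ɒ, ɔ, o/ as its extension in this inventory. No smaller conjunction from the listed features achieves this: [+back, +round] alone would also admit /u/; [-high, +round] alone would also admit /œ/; [-high, +back] alone would also admit /ɤ, ʌ/; and checking the remaining two-feature bundles turns up none with this extension.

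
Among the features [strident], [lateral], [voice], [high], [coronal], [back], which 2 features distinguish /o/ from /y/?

[high], [back]

The two segments share [-strident], [-lateral], [+voice], [-coronal]. The only features from the list on which they differ: /o/ is [-high] while /y/ is [+high]; /o/ is [+back] while /y/ is [-back].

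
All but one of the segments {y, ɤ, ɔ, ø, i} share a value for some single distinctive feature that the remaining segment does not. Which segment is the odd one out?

ɔ

The remaining segments after removing /ɔ/ share [+tense]; /ɔ/ (mid back rounded lax vowel) is [-tense]. For every other candidate removal, the leftover set fails to share any single feature value that the removed segment lacks.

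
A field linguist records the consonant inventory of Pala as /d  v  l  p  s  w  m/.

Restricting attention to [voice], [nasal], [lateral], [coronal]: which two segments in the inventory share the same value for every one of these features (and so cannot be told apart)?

Both /v/ and /w/ are [+voice], [-nasal], [-lateral], [-coronal]. Since the list omits [sonorant], [round] and [dorsal] — which do distinguish the voiced labiodental fricative from the labial-velar glide — this pair collapses; all other pairs remain distinct.

v, w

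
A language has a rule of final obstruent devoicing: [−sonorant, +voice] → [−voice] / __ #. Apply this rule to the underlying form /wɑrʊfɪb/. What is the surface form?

[wɑrʊfɪp]

Only the final segment /b/ is both word-final and matches the structural description. It is a voiced bilabial stop, so [−sonorant, +voice] holds; changing it to [−voice] with all other features held fixed yields /p/ (voiceless bilabial stop). No other segment meets both the structural description and the environment, so the output is [wɑrʊfɪp].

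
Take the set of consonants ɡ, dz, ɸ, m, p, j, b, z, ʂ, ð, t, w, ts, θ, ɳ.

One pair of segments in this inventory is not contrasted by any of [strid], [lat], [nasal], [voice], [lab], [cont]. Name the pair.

Both /ð/ and /j/ are [-strident], [-lateral], [-nasal], [+voice], [-labial], [+continuant]. Since the list omits [sonorant] and [dorsal] — which do distinguish the voiced dental fricative from the palatal glide — this pair collapses; all other pairs remain distinct.

ð, j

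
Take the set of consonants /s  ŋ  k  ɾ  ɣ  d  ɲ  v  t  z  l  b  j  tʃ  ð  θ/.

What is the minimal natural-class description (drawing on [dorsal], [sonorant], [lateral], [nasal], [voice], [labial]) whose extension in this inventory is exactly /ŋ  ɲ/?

[+nasal]

Every target segment is [+nasal] and no other inventory member is, so one feature is enough.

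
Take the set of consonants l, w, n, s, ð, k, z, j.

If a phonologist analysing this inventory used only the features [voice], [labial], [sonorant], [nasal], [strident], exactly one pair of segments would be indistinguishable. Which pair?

j, l

On the given features, /j/ and /l/ have an identical profile: [+voice], [−labial], [+sonorant], [−nasal], [−strident]. No other two segments in the inventory coincide on all 5 features. (They do differ in [lateral] and [dorsal], which are not among the given features.)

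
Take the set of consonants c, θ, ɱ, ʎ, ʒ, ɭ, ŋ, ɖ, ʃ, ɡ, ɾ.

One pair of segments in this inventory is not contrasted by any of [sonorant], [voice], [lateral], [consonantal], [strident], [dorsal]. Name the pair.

/ɱ/ (labiodental nasal) and /ɾ/ (alveolar tap) are both [+sonorant], [+voice], [−lateral], [+consonantal], [−strident], [−dorsal], so none of the listed features separates them. (They do differ in [nasal], [labial] and [coronal], which are not among the given features.) Every other pair in the inventory differs on at least one listed feature.

ɱ, ɾ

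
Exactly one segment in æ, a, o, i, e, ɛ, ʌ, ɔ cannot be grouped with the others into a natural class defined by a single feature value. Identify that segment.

The remaining segments after removing /i/ share [-high]; /i/ (high front unrounded tense vowel) is [+high]. For every other candidate removal, the leftover set fails to share any single feature value that the removed segment lacks.

i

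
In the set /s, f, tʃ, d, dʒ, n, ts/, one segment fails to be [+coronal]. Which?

f

/f/ is the voiceless labiodental fricative, which is [-coronal]; the rest — /n, s, tʃ, dʒ, d, ts/ — are [+coronal].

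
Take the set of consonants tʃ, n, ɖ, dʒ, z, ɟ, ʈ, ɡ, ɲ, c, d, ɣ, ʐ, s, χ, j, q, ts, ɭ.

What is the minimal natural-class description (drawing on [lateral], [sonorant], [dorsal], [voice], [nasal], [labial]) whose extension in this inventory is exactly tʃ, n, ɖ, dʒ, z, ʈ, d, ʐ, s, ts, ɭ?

[-dorsal]

The target set is precisely the extension of [-dorsal] in this inventory.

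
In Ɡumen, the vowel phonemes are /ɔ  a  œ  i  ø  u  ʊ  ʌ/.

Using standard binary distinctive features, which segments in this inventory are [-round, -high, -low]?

Eliminate segments failing any feature: /ɔ, œ, ø, u, ʊ/ are [+round]; /a/ is [+low]; /i/ is [+high]. The remaining /ʌ/ satisfy [-round], [-high], [-low].

ʌ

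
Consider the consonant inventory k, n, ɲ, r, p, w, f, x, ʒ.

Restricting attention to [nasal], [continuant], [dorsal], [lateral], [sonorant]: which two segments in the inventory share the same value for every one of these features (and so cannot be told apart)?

f, ʒ

Both /f/ and /ʒ/ are [−nasal], [+continuant], [−dorsal], [−lateral], [−sonorant]. Since the list omits [voice], [labial] and [coronal] — which do distinguish the voiceless labiodental fricative from the voiced postalveolar fricative — this pair collapses; all other pairs remain distinct.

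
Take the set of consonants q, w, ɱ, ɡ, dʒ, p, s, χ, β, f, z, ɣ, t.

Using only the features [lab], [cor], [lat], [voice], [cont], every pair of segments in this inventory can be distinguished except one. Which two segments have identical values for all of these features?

w, β

/w/ (labial-velar glide) and /β/ (voiced bilabial fricative) are both [+labial], [−coronal], [−lateral], [+voice], [+continuant], so none of the listed features separates them. (They do differ in [sonorant], [round] and [dorsal], which are not among the given features.) Every other pair in the inventory differs on at least one listed feature.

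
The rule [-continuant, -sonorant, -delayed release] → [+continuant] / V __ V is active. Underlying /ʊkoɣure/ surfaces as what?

/k/ satisfies [-continuant, -sonorant, -delayed release] and sits in V __ V. The [+continuant] counterpart of the voiceless velar stop is /x/. Other segments in /ʊkoɣure/ either fail the structural description or are not in the environment, so the surface form is [ʊxoɣure].

[ʊxoɣure]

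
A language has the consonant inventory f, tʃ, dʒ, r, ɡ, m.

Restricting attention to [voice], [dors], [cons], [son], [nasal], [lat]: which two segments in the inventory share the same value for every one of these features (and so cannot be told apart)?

On the given features, /tʃ/ and /f/ have an identical profile: [−voice], [−dorsal], [+consonantal], [−sonorant], [−nasal], [−lateral]. No other two segments in the inventory coincide on all 6 features. (They do differ in [continuant], [labial] and [coronal], which are not among the given features.)

tʃ, f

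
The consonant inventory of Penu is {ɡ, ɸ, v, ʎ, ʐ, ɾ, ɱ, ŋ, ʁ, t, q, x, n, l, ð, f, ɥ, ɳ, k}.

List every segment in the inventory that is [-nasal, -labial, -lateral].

Among the inventory, the [-nasal] segments are /ɡ, ɸ, v, ʎ, ʐ, ɾ, ʁ, t, q, x, l, ð, f, ɥ, k/.
Intersecting with [-labial] gives /ɡ, ʎ, ʐ, ɾ, ʁ, t, q, x, l, ð, k/.
Then [-lateral] leaves /ɡ, ʐ, ɾ, ʁ, t, q, x, ð, k/.

ɡ, ʐ, ɾ, ʁ, t, q, x, ð, k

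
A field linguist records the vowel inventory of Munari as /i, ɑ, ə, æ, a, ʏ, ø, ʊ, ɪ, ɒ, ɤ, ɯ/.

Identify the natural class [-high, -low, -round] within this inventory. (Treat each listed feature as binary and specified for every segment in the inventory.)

Eliminate segments failing any feature: /i, ʏ, ʊ, ɪ, ɯ/ are [+high]; /ɑ, æ, a, ɒ/ are [+low]; /ø/ is [+round]. The remaining /ə, ɤ/ satisfy [-high], [-low], [-round].

ə, ɤ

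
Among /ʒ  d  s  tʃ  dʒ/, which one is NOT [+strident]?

Every segment except /d/ is [+strident]. /d/ (voiced alveolar stop) is [−strident], so it is the exception.

d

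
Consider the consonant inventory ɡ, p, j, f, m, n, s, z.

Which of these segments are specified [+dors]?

ɡ, j

The feature [dorsal] marks segments articulated with the tongue body. In this inventory /ɡ, j/ have that property, so they are [+dorsal]; /p, f, m, n, s, z/ are [−dorsal].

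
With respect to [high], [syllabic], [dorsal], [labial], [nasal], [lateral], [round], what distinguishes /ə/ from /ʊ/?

[labial], [round], [high]

The two segments share [+syllabic], [+dorsal], [−nasal], [−lateral]. The only features from the list on which they differ: /ə/ is [−labial] while /ʊ/ is [+labial]; /ə/ is [−round] while /ʊ/ is [+round]; /ə/ is [−high] while /ʊ/ is [+high].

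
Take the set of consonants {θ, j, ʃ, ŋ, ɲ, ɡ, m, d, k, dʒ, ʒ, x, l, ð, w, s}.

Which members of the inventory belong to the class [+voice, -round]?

The [+voice] segments are /j, ŋ, ɲ, ɡ, m, d, dʒ, ʒ, l, ð, w/.
Among these, [-round] leaves /j, ŋ, ɲ, ɡ, m, d, dʒ, ʒ, l, ð/.

j, ŋ, ɲ, ɡ, m, d, dʒ, ʒ, l, ð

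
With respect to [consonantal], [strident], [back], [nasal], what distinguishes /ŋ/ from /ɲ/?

/ŋ/ is the velar nasal and /ɲ/ is the palatal nasal. Both are [+consonantal], [−strident], [+nasal]. /ŋ/ is [+back] while /ɲ/ is [−back], so the distinguishing feature is [back].

[back]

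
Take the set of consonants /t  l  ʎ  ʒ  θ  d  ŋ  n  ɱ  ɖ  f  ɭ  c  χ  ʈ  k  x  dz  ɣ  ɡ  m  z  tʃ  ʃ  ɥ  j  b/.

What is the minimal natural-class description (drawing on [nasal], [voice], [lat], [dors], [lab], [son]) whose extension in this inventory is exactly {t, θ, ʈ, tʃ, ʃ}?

The class [−voice], [−labial], [−dorsal] has exactly /t, θ, ʈ, tʃ, ʃ/ as its extension in this inventory. No smaller conjunction from the listed features achieves this: [−labial, −dorsal] alone would also admit /l, ʒ, d, n, …/; [−voice, −dorsal] alone would also admit /f/; [−voice, −labial] alone would also admit /c, χ, k, x/; and checking the remaining two-feature bundles turns up none with this extension.

[−voice, −lab, −dors]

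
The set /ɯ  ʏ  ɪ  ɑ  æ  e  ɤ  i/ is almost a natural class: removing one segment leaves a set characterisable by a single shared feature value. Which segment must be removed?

ʏ

[round] groups all but one: /ɑ, ɯ, æ, ɤ, ɪ, e, i/ share [−round] while /ʏ/ (high front rounded lax vowel) alone is [+round]. Removing any other segment would not leave a single-feature class that excludes it.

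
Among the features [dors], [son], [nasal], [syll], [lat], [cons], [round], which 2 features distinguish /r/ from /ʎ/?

/r/ (alveolar trill) and /ʎ/ (palatal lateral approximant) agree on [+sonorant], [−nasal], [−syllabic], [+consonantal], [−round]. They differ on [lateral] (/r/ [−], /ʎ/ [+]), [dorsal] (/r/ [−], /ʎ/ [+]).

[lateral], [dorsal]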